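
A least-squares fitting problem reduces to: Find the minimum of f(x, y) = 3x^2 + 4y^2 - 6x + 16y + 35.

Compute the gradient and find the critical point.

f(x,y) = 3x^2 + 4y^2 - 6x + 16y + 35
df/dx = 6x + (-6) = 0  =>  x = 1
df/dy = 8y + (16) = 0  =>  y = -2
f(1, -2) = 3*(1)^2 + 4*(-2)^2 + -6*(1) + 16*(-2) + 35 = 16
Hessian is diagonal with entries 6, 8 > 0, so this is a minimum.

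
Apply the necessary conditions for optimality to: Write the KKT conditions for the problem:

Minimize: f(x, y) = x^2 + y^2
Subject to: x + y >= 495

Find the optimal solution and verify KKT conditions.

KKT conditions for min x^2 + y^2 s.t. x + y >= 495:
Stationarity: 2x = mu, 2y = mu
So x = y = mu/2.
Complementary slackness: mu*(x + y - 495) = 0
Primal feasibility: x + y >= 495; dual feasibility: mu >= 0
If mu = 0 then x = y = 0, but 0 + 0 < 495 is infeasible, so the constraint is active.
Constraint active: x + y = 2*(mu/2) = 495 => mu = 495
x = y = 495/2, f = 245025/2
Verify: stationarity 2*(495/2) = 495 = mu; primal 495/2 + 495/2 = 495 >= 495; dual mu = 495 >= 0; complementary slackness 495*(495 - 495) = 0. All KKT conditions hold.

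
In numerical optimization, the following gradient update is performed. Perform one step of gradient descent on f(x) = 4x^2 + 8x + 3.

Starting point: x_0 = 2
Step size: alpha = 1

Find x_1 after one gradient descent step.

f(x) = 4x^2 + 8x + 3
f'(x) = 8x + 8
f'(2) = 8*2 + (8) = 24
x_1 = x_0 - alpha * f'(x_0) = 2 - 1 * 24 = -22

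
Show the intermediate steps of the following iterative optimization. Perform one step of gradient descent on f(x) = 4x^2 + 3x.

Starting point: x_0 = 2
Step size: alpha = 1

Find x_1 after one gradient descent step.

f(x) = 4x^2 + 3x
f'(x) = 8x + 3
f'(2) = 8*2 + (3) = 19
x_1 = x_0 - alpha * f'(x_0) = 2 - 1 * 19 = -17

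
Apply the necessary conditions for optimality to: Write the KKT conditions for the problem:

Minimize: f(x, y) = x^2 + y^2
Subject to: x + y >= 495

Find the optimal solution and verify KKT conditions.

KKT conditions for min x^2 + y^2 s.t. x + y >= 495:
Stationarity: 2x = mu, 2y = mu
So x = y = mu/2.
Complementary slackness: mu*(x + y - 495) = 0
Primal feasibility: x + y >= 495; dual feasibility: mu >= 0
If mu = 0 then x = y = 0, but 0 + 0 < 495 is infeasible, so the constraint is active.
Constraint active: x + y = 2*(mu/2) = 495 => mu = 495
x = y = 495/2, f = 245025/2
Verify: stationarity 2*(495/2) = 495 = mu; primal 495/2 + 495/2 = 495 >= 495; dual mu = 495 >= 0; complementary slackness 495*(495 - 495) = 0. All KKT conditions hold.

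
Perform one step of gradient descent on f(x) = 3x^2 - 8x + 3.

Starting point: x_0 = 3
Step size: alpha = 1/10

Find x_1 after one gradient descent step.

f(x) = 3x^2 - 8x + 3
f'(x) = 6x - 8
f'(3) = 6*3 + (-8) = 10
x_1 = x_0 - alpha * f'(x_0) = 3 - 1/10 * 10 = 2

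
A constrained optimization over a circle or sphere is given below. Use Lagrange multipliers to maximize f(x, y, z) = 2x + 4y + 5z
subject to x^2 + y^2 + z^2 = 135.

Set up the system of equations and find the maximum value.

Lagrange conditions: 2 = 2*lambda*x, 4 = 2*lambda*y, 5 = 2*lambda*z
So x:2 = y:4 = z:5, i.e. x = 2t, y = 4t, z = 5t
Constraint: t^2*(2^2 + 4^2 + 5^2) = 135
  t^2 * 45 = 135  =>  t = sqrt(3)
Maximum = 2*2t + 4*4t + 5*5t = 45*sqrt(3) = sqrt(6075)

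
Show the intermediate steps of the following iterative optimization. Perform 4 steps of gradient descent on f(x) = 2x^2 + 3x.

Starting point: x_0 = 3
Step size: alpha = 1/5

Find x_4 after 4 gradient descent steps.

f(x) = 2x^2 + 3x, f'(x) = 4x + (3)
Step 1: f'(3) = 15, x_1 = 3 - 1/5 * 15 = 0
Step 2: f'(0) = 3, x_2 = 0 - 1/5 * 3 = -3/5
Step 3: f'(-3/5) = 3/5, x_3 = -3/5 - 1/5 * 3/5 = -18/25
Step 4: f'(-18/25) = 3/25, x_4 = -18/25 - 1/5 * 3/25 = -93/125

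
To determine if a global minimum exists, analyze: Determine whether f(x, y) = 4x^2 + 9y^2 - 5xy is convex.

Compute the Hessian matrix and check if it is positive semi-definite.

f(x,y) = 4x^2 + 9y^2 - 5xy
Hessian H = [[8, -5], [-5, 18]]
trace(H) = 26, det(H) = 119
Eigenvalues: (26 +/- sqrt(200)) / 2 = 20.07, 5.929
Since both eigenvalues > 0, f is convex.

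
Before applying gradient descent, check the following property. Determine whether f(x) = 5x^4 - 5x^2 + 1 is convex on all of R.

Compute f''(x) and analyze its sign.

f(x) = 5x^4 - 5x^2 + 1
f'(x) = 20x^3 + -10x
f''(x) = 60x^2 + -10
f''(0) = -10 < 0, so not convex near x = 0
Therefore, f is not globally convex on R.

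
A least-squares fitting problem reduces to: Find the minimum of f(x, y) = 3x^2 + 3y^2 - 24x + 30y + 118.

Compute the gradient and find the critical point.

f(x,y) = 3x^2 + 3y^2 - 24x + 30y + 118
df/dx = 6x + (-24) = 0  =>  x = 4
df/dy = 6y + (30) = 0  =>  y = -5
f(4, -5) = 3*(4)^2 + 3*(-5)^2 + -24*(4) + 30*(-5) + 118 = -5
Hessian is diagonal with entries 6, 6 > 0, so this is a minimum.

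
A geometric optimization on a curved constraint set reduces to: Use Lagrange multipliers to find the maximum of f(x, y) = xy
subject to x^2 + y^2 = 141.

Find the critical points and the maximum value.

Lagrange conditions: y = 2*lambda*x and x = 2*lambda*y
If x = 0 then y = 0, violating the constraint, so x, y != 0.
Dividing: y/x = x/y => x^2 = y^2 => y = x or y = -x
Constraint: 2x^2 = 141 => x^2 = 141/2 => x = +/-sqrt(141/2)
Critical points: (sqrt(141/2), sqrt(141/2)), (-sqrt(141/2), -sqrt(141/2)), (sqrt(141/2), -sqrt(141/2)), (-sqrt(141/2), sqrt(141/2))
  y = x:  xy = x^2 = 141/2  at (sqrt(141/2), sqrt(141/2)) and (-sqrt(141/2), -sqrt(141/2))
  y = -x: xy = -x^2 = -141/2 at (sqrt(141/2), -sqrt(141/2)) and (-sqrt(141/2), sqrt(141/2))
Maximum xy = 141/2 at (sqrt(141/2), sqrt(141/2)) and (-sqrt(141/2), -sqrt(141/2))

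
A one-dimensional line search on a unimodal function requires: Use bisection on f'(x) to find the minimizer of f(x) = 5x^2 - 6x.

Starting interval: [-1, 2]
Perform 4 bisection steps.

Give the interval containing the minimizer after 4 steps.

Finding critical point of f(x) = 5x^2 - 6x using bisection on f'(x) = 10x + -6.
f'(x) = 0 when x = 3/5.
Starting interval: [-1, 2]
Step 1: mid = 1/2, f'(mid) = -1, new interval = [1/2, 2]
Step 2: mid = 5/4, f'(mid) = 13/2, new interval = [1/2, 5/4]
Step 3: mid = 7/8, f'(mid) = 11/4, new interval = [1/2, 7/8]
Step 4: mid = 11/16, f'(mid) = 7/8, new interval = [1/2, 11/16]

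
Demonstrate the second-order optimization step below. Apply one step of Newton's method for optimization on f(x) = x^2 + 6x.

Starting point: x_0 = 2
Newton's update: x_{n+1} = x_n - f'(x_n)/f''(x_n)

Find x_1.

f(x) = x^2 + 6x
f'(x) = 2x + (6), f''(x) = 2
Newton step: x_1 = x_0 - f'(x_0)/f''(x_0)
f'(2) = 10
x_1 = 2 - 10/2 = -3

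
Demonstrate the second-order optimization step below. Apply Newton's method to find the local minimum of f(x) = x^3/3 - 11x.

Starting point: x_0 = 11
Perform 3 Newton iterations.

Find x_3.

f(x) = x^3/3 - 11x
f'(x) = x^2 - 11, f''(x) = 2x
Newton update: x_{n+1} = x_n - (x_n^2 - 11)/(2*x_n)
Step 1: x_0 = 11, f'=110, f''=22, x_1 = 6
Step 2: x_1 = 6, f'=25, f''=12, x_2 = 47/12
Step 3: x_2 = 47/12, f'=625/144, f''=47/6, x_3 = 3793/1128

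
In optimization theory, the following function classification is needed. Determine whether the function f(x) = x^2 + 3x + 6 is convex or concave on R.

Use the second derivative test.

f(x) = x^2 + 3x + 6
f'(x) = 2x + 3
f''(x) = 2
Since f''(x) = 2 > 0 for all x, f is convex on R.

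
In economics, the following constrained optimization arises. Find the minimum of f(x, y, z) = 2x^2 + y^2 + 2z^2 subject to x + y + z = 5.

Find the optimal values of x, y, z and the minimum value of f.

Using Lagrange multipliers on f = 2x^2 + y^2 + 2z^2 with constraint x + y + z = 5:
Conditions: 2*2*x = lambda, 2*1*y = lambda, 2*2*z = lambda
So x = lambda/4, y = lambda/2, z = lambda/4
Substituting into constraint: lambda * (1) = 5
lambda = 5
x = 5/4, y = 5/2, z = 5/4
Minimum value = 25/2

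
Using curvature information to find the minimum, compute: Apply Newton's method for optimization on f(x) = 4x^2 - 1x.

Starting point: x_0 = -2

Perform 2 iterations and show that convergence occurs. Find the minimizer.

f(x) = 4x^2 - 1x, f'(x) = 8x + (-1), f''(x) = 8
Step 1: f'(-2) = -17, x_1 = -2 - -17/8 = 1/8
Step 2: f'(1/8) = 0, x_2 = 1/8 (converged)
Newton's method converges in 1 step for quadratics.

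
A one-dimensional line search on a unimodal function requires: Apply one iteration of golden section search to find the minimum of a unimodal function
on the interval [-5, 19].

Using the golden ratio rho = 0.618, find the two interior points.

Golden section search on [-5, 19].
Golden ratio rho = 0.618 (approx).
Interior points:
  x_1 = -5 + (1-0.618)*24 = 4.1680
  x_2 = -5 + 0.618*24 = 9.8320
Compare f(x_1) and f(x_2) to determine which subinterval to keep.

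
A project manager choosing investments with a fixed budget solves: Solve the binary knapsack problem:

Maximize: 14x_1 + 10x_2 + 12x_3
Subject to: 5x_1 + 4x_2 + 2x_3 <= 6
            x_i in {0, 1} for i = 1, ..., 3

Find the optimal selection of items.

Items: item 1 (v=14, w=5), item 2 (v=10, w=4), item 3 (v=12, w=2)
Capacity: 6
Checking all 8 subsets (w = total weight, v = total value):
  {}: w = 0, v = 0
  {1}: w = 5, v = 14
  {2}: w = 4, v = 10
  {3}: w = 2, v = 12
  {1, 2}: w = 9 > 6, infeasible
  {1, 3}: w = 7 > 6, infeasible
  {2, 3}: w = 6, v = 22
  {1, 2, 3}: w = 11 > 6, infeasible
Best feasible subset: items [2, 3]
Total weight: 6 <= 6, total value: 22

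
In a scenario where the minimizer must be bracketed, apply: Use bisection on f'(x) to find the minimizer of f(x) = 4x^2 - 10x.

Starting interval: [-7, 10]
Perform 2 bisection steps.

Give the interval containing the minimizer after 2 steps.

Finding critical point of f(x) = 4x^2 - 10x using bisection on f'(x) = 8x + -10.
f'(x) = 0 when x = 5/4.
Starting interval: [-7, 10]
Step 1: mid = 3/2, f'(mid) = 2, new interval = [-7, 3/2]
Step 2: mid = -11/4, f'(mid) = -32, new interval = [-11/4, 3/2]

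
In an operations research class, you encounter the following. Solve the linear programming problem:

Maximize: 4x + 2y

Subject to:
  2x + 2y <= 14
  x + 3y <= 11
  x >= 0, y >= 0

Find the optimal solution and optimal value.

Feasible vertices: (0, 0), (0, 11/3), (5, 2), (7, 0)
Objective 4x + 2y at each:
  (0, 0): 0
  (0, 11/3): 22/3
  (5, 2): 24
  (7, 0): 28
Maximum is 28 at (7, 0).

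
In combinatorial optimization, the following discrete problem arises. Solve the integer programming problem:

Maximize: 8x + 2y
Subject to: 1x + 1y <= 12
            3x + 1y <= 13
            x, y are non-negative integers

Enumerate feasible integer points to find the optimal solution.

Constraint 1: 1x + 1y <= 12
Constraint 2: 3x + 1y <= 13
Feasible x range (need y >= 0): 0 <= x <= min(12/1, 13/3) => x in {0, ..., 4}.
Enumerate feasible integer points row by row (the coefficient of y is 2 > 0, so for each x the largest feasible y gives the best value):
  x = 0: y <= min((12 - 1*0)/1, (13 - 3*0)/1) => y in {0, ..., 12}; best 8*0 + 2*12 = 24
  x = 1: y <= min((12 - 1*1)/1, (13 - 3*1)/1) => y in {0, ..., 10}; best 8*1 + 2*10 = 28
  x = 2: y <= min((12 - 1*2)/1, (13 - 3*2)/1) => y in {0, ..., 7}; best 8*2 + 2*7 = 30
  x = 3: y <= min((12 - 1*3)/1, (13 - 3*3)/1) => y in {0, ..., 4}; best 8*3 + 2*4 = 32
  x = 4: y <= min((12 - 1*4)/1, (13 - 3*4)/1) => y in {0, ..., 1}; best 8*4 + 2*1 = 34
The maximum 8x + 2y = 34 is achieved at x = 4, y = 1.
Check: 1*4 + 1*1 = 5 <= 12 and 3*4 + 1*1 = 13 <= 13.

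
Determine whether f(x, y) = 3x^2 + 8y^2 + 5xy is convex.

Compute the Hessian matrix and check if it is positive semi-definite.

f(x,y) = 3x^2 + 8y^2 + 5xy
Hessian H = [[6, 5], [5, 16]]
trace(H) = 22, det(H) = 71
Eigenvalues: (22 +/- sqrt(200)) / 2 = 18.07, 3.929
Since both eigenvalues > 0, f is convex.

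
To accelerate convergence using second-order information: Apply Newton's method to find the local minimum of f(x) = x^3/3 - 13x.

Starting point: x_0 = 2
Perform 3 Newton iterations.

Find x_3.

f(x) = x^3/3 - 13x
f'(x) = x^2 - 13, f''(x) = 2x
Newton update: x_{n+1} = x_n - (x_n^2 - 13)/(2*x_n)
Step 1: x_0 = 2, f'=-9, f''=4, x_1 = 17/4
Step 2: x_1 = 17/4, f'=81/16, f''=17/2, x_2 = 497/136
Step 3: x_2 = 497/136, f'=6561/18496, f''=497/68, x_3 = 487457/135184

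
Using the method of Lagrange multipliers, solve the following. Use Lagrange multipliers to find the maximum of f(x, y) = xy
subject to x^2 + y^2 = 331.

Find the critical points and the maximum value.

Lagrange conditions: y = 2*lambda*x and x = 2*lambda*y
If x = 0 then y = 0, violating the constraint, so x, y != 0.
Dividing: y/x = x/y => x^2 = y^2 => y = x or y = -x
Constraint: 2x^2 = 331 => x^2 = 331/2 => x = +/-sqrt(331/2)
Critical points: (sqrt(331/2), sqrt(331/2)), (-sqrt(331/2), -sqrt(331/2)), (sqrt(331/2), -sqrt(331/2)), (-sqrt(331/2), sqrt(331/2))
  y = x:  xy = x^2 = 331/2  at (sqrt(331/2), sqrt(331/2)) and (-sqrt(331/2), -sqrt(331/2))
  y = -x: xy = -x^2 = -331/2 at (sqrt(331/2), -sqrt(331/2)) and (-sqrt(331/2), sqrt(331/2))
Maximum xy = 331/2 at (sqrt(331/2), sqrt(331/2)) and (-sqrt(331/2), -sqrt(331/2))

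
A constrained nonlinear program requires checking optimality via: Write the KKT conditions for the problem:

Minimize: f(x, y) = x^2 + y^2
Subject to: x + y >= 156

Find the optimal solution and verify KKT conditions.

KKT conditions for min x^2 + y^2 s.t. x + y >= 156:
Stationarity: 2x = mu, 2y = mu
So x = y = mu/2.
Complementary slackness: mu*(x + y - 156) = 0
Primal feasibility: x + y >= 156; dual feasibility: mu >= 0
If mu = 0 then x = y = 0, but 0 + 0 < 156 is infeasible, so the constraint is active.
Constraint active: x + y = 2*(mu/2) = 156 => mu = 156
x = y = 78, f = 12168
Verify: stationarity 2*78 = 156 = mu; primal 78 + 78 = 156 >= 156; dual mu = 156 >= 0; complementary slackness 156*(156 - 156) = 0. All KKT conditions hold.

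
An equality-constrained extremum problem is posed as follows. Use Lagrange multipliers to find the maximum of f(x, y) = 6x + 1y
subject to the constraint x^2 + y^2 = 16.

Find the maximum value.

Set up Lagrange conditions: grad f = lambda * grad g
  6 = 2*lambda*x
  1 = 2*lambda*y
From these: x/y = 6/1, so x = 6t, y = 1t for some t.
Substitute into constraint: (6t)^2 + (1t)^2 = 16
  t^2 * 37 = 16
  t = sqrt(16/37)
Maximum = 6*x + 1*y = (6^2 + 1^2)*t = 37 * sqrt(16/37) = sqrt(592)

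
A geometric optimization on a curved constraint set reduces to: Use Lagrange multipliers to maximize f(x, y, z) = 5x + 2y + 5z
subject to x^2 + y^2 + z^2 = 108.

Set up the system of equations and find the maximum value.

Lagrange conditions: 5 = 2*lambda*x, 2 = 2*lambda*y, 5 = 2*lambda*z
So x:5 = y:2 = z:5, i.e. x = 5t, y = 2t, z = 5t
Constraint: t^2*(5^2 + 2^2 + 5^2) = 108
  t^2 * 54 = 108  =>  t = sqrt(2)
Maximum = 5*5t + 2*2t + 5*5t = 54*sqrt(2) = sqrt(5832)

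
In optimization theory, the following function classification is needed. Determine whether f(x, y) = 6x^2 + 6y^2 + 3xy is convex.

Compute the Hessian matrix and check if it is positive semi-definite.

f(x,y) = 6x^2 + 6y^2 + 3xy
Hessian H = [[12, 3], [3, 12]]
trace(H) = 24, det(H) = 135
Eigenvalues: (24 +/- sqrt(36)) / 2 = 15, 9
Since both eigenvalues > 0, f is convex.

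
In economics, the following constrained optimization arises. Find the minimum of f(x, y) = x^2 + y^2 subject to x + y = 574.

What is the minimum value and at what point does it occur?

Substitute y = 574 - x into f(x,y) = x^2 + y^2:
g(x) = x^2 + (574 - x)^2 = 2x^2 - 1148x + 329476
g'(x) = 4x - 1148 = 0  =>  x = 287
y = 574 - 287 = 287
Minimum value = 287^2 + 287^2 = 164738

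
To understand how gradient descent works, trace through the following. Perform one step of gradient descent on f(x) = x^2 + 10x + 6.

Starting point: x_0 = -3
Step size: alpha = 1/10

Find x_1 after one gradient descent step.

f(x) = x^2 + 10x + 6
f'(x) = 2x + 10
f'(-3) = 2*-3 + (10) = 4
x_1 = x_0 - alpha * f'(x_0) = -3 - 1/10 * 4 = -17/5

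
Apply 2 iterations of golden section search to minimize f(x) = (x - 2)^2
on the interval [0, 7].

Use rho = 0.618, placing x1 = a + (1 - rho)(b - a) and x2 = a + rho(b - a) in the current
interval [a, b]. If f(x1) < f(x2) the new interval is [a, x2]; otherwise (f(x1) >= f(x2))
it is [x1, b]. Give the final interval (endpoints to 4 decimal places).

Golden section search for min of f(x) = (x - 2)^2 on [0, 7].
Each step: x1 = a + (1 - rho)(b - a), x2 = a + rho(b - a); if f(x1) < f(x2) keep [a, x2], otherwise keep [x1, b].
Step 1: [0.0000, 7.0000], x1=2.6740 (f=0.4543), x2=4.3260 (f=5.4103); f(x1) < f(x2) => keep [0.0000, 4.3260]
Step 2: [0.0000, 4.3260], x1=1.6525 (f=0.1207), x2=2.6735 (f=0.4536); f(x1) < f(x2) => keep [0.0000, 2.6735]
Final interval: [0.0000, 2.6735]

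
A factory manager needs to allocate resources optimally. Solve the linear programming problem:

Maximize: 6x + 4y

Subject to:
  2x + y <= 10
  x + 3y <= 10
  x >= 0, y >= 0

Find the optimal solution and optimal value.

Feasible vertices: (0, 0), (0, 10/3), (4, 2), (5, 0)
Objective 6x + 4y at each:
  (0, 0): 0
  (0, 10/3): 40/3
  (4, 2): 32
  (5, 0): 30
Maximum is 32 at (4, 2).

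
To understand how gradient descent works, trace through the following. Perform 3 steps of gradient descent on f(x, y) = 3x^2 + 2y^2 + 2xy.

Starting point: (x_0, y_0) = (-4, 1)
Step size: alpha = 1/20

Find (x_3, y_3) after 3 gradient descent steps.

f(x,y) = 3x^2 + 2y^2 + 2xy
grad_x = 6x + 2y, grad_y = 4y + 2x
Step 1: grad = (-22, -4), (-29/10, 6/5)
Step 2: grad = (-15, -1), (-43/20, 5/4)
Step 3: grad = (-52/5, 7/10), (-163/100, 243/200)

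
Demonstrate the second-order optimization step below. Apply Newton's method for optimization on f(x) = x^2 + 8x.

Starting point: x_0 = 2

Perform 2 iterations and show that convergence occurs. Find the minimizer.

f(x) = x^2 + 8x, f'(x) = 2x + (8), f''(x) = 2
Step 1: f'(2) = 12, x_1 = 2 - 12/2 = -4
Step 2: f'(-4) = 0, x_2 = -4 (converged)
Newton's method converges in 1 step for quadratics.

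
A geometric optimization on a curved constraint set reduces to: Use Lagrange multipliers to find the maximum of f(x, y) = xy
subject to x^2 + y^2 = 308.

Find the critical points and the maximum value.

Lagrange conditions: y = 2*lambda*x and x = 2*lambda*y
If x = 0 then y = 0, violating the constraint, so x, y != 0.
Dividing: y/x = x/y => x^2 = y^2 => y = x or y = -x
Constraint: 2x^2 = 308 => x^2 = 154 => x = +/-sqrt(154)
Critical points: (sqrt(154), sqrt(154)), (-sqrt(154), -sqrt(154)), (sqrt(154), -sqrt(154)), (-sqrt(154), sqrt(154))
  y = x:  xy = x^2 = 154  at (sqrt(154), sqrt(154)) and (-sqrt(154), -sqrt(154))
  y = -x: xy = -x^2 = -154 at (sqrt(154), -sqrt(154)) and (-sqrt(154), sqrt(154))
Maximum xy = 154 at (sqrt(154), sqrt(154)) and (-sqrt(154), -sqrt(154))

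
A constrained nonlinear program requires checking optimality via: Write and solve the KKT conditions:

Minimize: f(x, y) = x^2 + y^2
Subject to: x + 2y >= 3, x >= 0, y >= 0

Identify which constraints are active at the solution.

KKT conditions for min x^2 + y^2 s.t. 1x + 2y >= 3, x >= 0, y >= 0:
Stationarity: 2x = mu*1 + mu_x, 2y = mu*2 + mu_y, with mu, mu_x, mu_y >= 0
Complementary slackness: mu*(x + 2y - 3) = 0, mu_x*x = 0, mu_y*y = 0
(0, 0) is infeasible (1*0 + 2*0 < 3), so if mu = 0 stationarity would force x = mu_x/2 >= 0, y = mu_y/2 >= 0 with mu_x*x = mu_y*y = 0, i.e. x = y = 0: contradiction. Hence mu > 0 and x + 2y = 3 is active.
Try x > 0, y > 0 (so mu_x = mu_y = 0): x = 1*mu/2, y = 2*mu/2
Substitute: 1*(1*mu/2) + 2*(2*mu/2) = 3
  mu*5/2 = 3 => mu = 6/5
x* = 3/5 > 0, y* = 6/5 > 0, consistent with mu_x = mu_y = 0.
f is convex and the constraints are linear, so this KKT point is the global minimum.
f* = 9/5
Active constraints: x + 2y >= 3 (holds with equality, mu = 6/5 > 0); x >= 0 and y >= 0 are inactive (mu_x = mu_y = 0).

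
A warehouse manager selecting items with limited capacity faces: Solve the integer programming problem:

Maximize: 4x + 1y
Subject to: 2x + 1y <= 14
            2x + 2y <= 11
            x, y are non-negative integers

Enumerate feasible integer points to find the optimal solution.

Constraint 1: 2x + 1y <= 14
Constraint 2: 2x + 2y <= 11
Feasible x range (need y >= 0): 0 <= x <= min(14/2, 11/2) => x in {0, ..., 5}.
Enumerate feasible integer points row by row (the coefficient of y is 1 > 0, so for each x the largest feasible y gives the best value):
  x = 0: y <= min((14 - 2*0)/1, (11 - 2*0)/2) => y in {0, ..., 5}; best 4*0 + 1*5 = 5
  x = 1: y <= min((14 - 2*1)/1, (11 - 2*1)/2) => y in {0, ..., 4}; best 4*1 + 1*4 = 8
  x = 2: y <= min((14 - 2*2)/1, (11 - 2*2)/2) => y in {0, ..., 3}; best 4*2 + 1*3 = 11
  x = 3: y <= min((14 - 2*3)/1, (11 - 2*3)/2) => y in {0, ..., 2}; best 4*3 + 1*2 = 14
  x = 4: y <= min((14 - 2*4)/1, (11 - 2*4)/2) => y in {0, ..., 1}; best 4*4 + 1*1 = 17
  x = 5: y <= min((14 - 2*5)/1, (11 - 2*5)/2) => y in {0}; best 4*5 + 1*0 = 20
The maximum 4x + 1y = 20 is achieved at x = 5, y = 0.
Check: 2*5 + 1*0 = 10 <= 14 and 2*5 + 2*0 = 10 <= 11.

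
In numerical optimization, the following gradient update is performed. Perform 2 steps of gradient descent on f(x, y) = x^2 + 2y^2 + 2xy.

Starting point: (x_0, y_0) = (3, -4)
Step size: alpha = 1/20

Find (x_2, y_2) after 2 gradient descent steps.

f(x,y) = x^2 + 2y^2 + 2xy
grad_x = 2x + 2y, grad_y = 4y + 2x
Step 1: grad = (-2, -10), (31/10, -7/2)
Step 2: grad = (-4/5, -39/5), (157/50, -311/100)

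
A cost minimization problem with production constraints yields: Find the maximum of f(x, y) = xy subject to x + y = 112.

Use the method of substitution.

Substitute y = 112 - x into f(x,y) = xy:
g(x) = x(112 - x) = 112x - x^2
g'(x) = 112 - 2x = 0  =>  x = 56
y = 112 - 56 = 56
Maximum value = 56 * 56 = 3136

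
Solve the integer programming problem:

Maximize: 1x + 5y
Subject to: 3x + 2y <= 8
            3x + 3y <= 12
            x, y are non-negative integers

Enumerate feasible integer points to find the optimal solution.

Constraint 1: 3x + 2y <= 8
Constraint 2: 3x + 3y <= 12
Feasible x range (need y >= 0): 0 <= x <= min(8/3, 12/3) => x in {0, ..., 2}.
Enumerate feasible integer points row by row (the coefficient of y is 5 > 0, so for each x the largest feasible y gives the best value):
  x = 0: y <= min((8 - 3*0)/2, (12 - 3*0)/3) => y in {0, ..., 4}; best 1*0 + 5*4 = 20
  x = 1: y <= min((8 - 3*1)/2, (12 - 3*1)/3) => y in {0, ..., 2}; best 1*1 + 5*2 = 11
  x = 2: y <= min((8 - 3*2)/2, (12 - 3*2)/3) => y in {0, ..., 1}; best 1*2 + 5*1 = 7
The maximum 1x + 5y = 20 is achieved at x = 0, y = 4.
Check: 3*0 + 2*4 = 8 <= 8 and 3*0 + 3*4 = 12 <= 12.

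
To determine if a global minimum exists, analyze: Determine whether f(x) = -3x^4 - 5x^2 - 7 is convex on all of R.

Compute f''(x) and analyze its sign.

f(x) = -3x^4 - 5x^2 - 7
f'(x) = -12x^3 + -10x
f''(x) = -36x^2 + -10
f''(x) = -36x^2 + -10 <= -10 < 0 for all x
Therefore, f is concave on R.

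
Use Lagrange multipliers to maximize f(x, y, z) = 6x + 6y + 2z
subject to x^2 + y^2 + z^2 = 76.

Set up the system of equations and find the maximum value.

Lagrange conditions: 6 = 2*lambda*x, 6 = 2*lambda*y, 2 = 2*lambda*z
So x:6 = y:6 = z:2, i.e. x = 6t, y = 6t, z = 2t
Constraint: t^2*(6^2 + 6^2 + 2^2) = 76
  t^2 * 76 = 76  =>  t = sqrt(1)
Maximum = 6*6t + 6*6t + 2*2t = 76*sqrt(1) = 76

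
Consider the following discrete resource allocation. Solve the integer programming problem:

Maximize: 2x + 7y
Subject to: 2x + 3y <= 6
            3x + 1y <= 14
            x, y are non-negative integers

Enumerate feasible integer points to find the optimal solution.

Constraint 1: 2x + 3y <= 6
Constraint 2: 3x + 1y <= 14
Feasible x range (need y >= 0): 0 <= x <= min(6/2, 14/3) => x in {0, ..., 3}.
Enumerate feasible integer points row by row (the coefficient of y is 7 > 0, so for each x the largest feasible y gives the best value):
  x = 0: y <= min((6 - 2*0)/3, (14 - 3*0)/1) => y in {0, ..., 2}; best 2*0 + 7*2 = 14
  x = 1: y <= min((6 - 2*1)/3, (14 - 3*1)/1) => y in {0, ..., 1}; best 2*1 + 7*1 = 9
  x = 2: y <= min((6 - 2*2)/3, (14 - 3*2)/1) => y in {0}; best 2*2 + 7*0 = 4
  x = 3: y <= min((6 - 2*3)/3, (14 - 3*3)/1) => y in {0}; best 2*3 + 7*0 = 6
The maximum 2x + 7y = 14 is achieved at x = 0, y = 2.
Check: 2*0 + 3*2 = 6 <= 6 and 3*0 + 1*2 = 2 <= 14.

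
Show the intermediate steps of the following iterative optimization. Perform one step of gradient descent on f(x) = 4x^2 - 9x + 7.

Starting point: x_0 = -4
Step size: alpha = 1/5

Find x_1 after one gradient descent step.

f(x) = 4x^2 - 9x + 7
f'(x) = 8x - 9
f'(-4) = 8*-4 + (-9) = -41
x_1 = x_0 - alpha * f'(x_0) = -4 - 1/5 * -41 = 21/5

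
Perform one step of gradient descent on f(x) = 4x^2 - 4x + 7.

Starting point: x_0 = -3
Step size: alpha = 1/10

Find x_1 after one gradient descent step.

f(x) = 4x^2 - 4x + 7
f'(x) = 8x - 4
f'(-3) = 8*-3 + (-4) = -28
x_1 = x_0 - alpha * f'(x_0) = -3 - 1/10 * -28 = -1/5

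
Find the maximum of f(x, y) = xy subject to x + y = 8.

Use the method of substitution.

Substitute y = 8 - x into f(x,y) = xy:
g(x) = x(8 - x) = 8x - x^2
g'(x) = 8 - 2x = 0  =>  x = 4
y = 8 - 4 = 4
Maximum value = 4 * 4 = 16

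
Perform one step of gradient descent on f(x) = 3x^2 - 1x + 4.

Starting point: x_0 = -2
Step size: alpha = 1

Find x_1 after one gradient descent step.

f(x) = 3x^2 - 1x + 4
f'(x) = 6x - 1
f'(-2) = 6*-2 + (-1) = -13
x_1 = x_0 - alpha * f'(x_0) = -2 - 1 * -13 = 11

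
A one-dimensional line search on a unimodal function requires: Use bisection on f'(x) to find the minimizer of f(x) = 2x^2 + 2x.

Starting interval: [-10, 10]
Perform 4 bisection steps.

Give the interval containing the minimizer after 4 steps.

Finding critical point of f(x) = 2x^2 + 2x using bisection on f'(x) = 4x + 2.
f'(x) = 0 when x = -1/2.
Starting interval: [-10, 10]
Step 1: mid = 0, f'(mid) = 2, new interval = [-10, 0]
Step 2: mid = -5, f'(mid) = -18, new interval = [-5, 0]
Step 3: mid = -5/2, f'(mid) = -8, new interval = [-5/2, 0]
Step 4: mid = -5/4, f'(mid) = -3, new interval = [-5/4, 0]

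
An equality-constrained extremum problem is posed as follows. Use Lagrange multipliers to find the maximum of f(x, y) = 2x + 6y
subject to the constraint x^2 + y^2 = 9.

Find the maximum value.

Set up Lagrange conditions: grad f = lambda * grad g
  2 = 2*lambda*x
  6 = 2*lambda*y
From these: x/y = 2/6, so x = 2t, y = 6t for some t.
Substitute into constraint: (2t)^2 + (6t)^2 = 9
  t^2 * 40 = 9
  t = sqrt(9/40)
Maximum = 2*x + 6*y = (2^2 + 6^2)*t = 40 * sqrt(9/40) = sqrt(360)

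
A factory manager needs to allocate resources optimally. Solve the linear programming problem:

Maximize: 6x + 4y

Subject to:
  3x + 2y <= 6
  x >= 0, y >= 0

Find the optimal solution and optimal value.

The feasible region has vertices at [(0, 0), (2, 0), (0, 3)].
Checking objective 6x + 4y at each vertex:
  (0, 0): 6*0 + 4*0 = 0
  (2, 0): 6*2 + 4*0 = 12
  (0, 3): 6*0 + 4*3 = 12
Maximum is 12 at (2, 0).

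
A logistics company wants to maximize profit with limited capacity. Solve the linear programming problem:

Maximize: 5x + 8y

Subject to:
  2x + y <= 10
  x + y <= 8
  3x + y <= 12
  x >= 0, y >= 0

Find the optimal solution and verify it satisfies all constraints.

Feasible vertices: (0, 0), (0, 8), (2, 6), (4, 0)
Objective 5x + 8y at each vertex:
  (0, 0): 0
  (0, 8): 64
  (2, 6): 58
  (4, 0): 20
Maximum is 64 at (0, 8).
Verify constraints at (x, y) = (0, 8):
  2*0 + 1*8 = 8 <= 10
  1*0 + 1*8 = 8 <= 8 (active)
  3*0 + 1*8 = 8 <= 12
  x = 0 >= 0, y = 8 >= 0. All constraints satisfied.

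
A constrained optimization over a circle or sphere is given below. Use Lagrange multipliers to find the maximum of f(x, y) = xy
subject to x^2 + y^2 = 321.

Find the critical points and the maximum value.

Lagrange conditions: y = 2*lambda*x and x = 2*lambda*y
If x = 0 then y = 0, violating the constraint, so x, y != 0.
Dividing: y/x = x/y => x^2 = y^2 => y = x or y = -x
Constraint: 2x^2 = 321 => x^2 = 321/2 => x = +/-sqrt(321/2)
Critical points: (sqrt(321/2), sqrt(321/2)), (-sqrt(321/2), -sqrt(321/2)), (sqrt(321/2), -sqrt(321/2)), (-sqrt(321/2), sqrt(321/2))
  y = x:  xy = x^2 = 321/2  at (sqrt(321/2), sqrt(321/2)) and (-sqrt(321/2), -sqrt(321/2))
  y = -x: xy = -x^2 = -321/2 at (sqrt(321/2), -sqrt(321/2)) and (-sqrt(321/2), sqrt(321/2))
Maximum xy = 321/2 at (sqrt(321/2), sqrt(321/2)) and (-sqrt(321/2), -sqrt(321/2))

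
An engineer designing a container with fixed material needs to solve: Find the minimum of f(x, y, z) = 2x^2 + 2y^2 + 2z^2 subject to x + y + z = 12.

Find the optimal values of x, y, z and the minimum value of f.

Using Lagrange multipliers on f = 2x^2 + 2y^2 + 2z^2 with constraint x + y + z = 12:
Conditions: 2*2*x = lambda, 2*2*y = lambda, 2*2*z = lambda
So x = lambda/4, y = lambda/4, z = lambda/4
Substituting into constraint: lambda * (3/4) = 12
lambda = 16
x = 4, y = 4, z = 4
Minimum value = 96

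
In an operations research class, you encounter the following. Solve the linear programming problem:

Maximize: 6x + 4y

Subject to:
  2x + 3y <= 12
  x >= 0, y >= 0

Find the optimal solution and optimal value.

The feasible region has vertices at [(0, 0), (6, 0), (0, 4)].
Checking objective 6x + 4y at each vertex:
  (0, 0): 6*0 + 4*0 = 0
  (6, 0): 6*6 + 4*0 = 36
  (0, 4): 6*0 + 4*4 = 16
Maximum is 36 at (6, 0).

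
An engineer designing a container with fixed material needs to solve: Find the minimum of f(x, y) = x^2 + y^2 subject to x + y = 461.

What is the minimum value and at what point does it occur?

Substitute y = 461 - x into f(x,y) = x^2 + y^2:
g(x) = x^2 + (461 - x)^2 = 2x^2 - 922x + 212521
g'(x) = 4x - 922 = 0  =>  x = 461/2
y = 461 - 461/2 = 461/2
Minimum value = (461/2)^2 + (461/2)^2 = 212521/2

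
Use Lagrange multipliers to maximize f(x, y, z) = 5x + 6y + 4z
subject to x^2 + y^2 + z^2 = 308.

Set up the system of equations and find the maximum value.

Lagrange conditions: 5 = 2*lambda*x, 6 = 2*lambda*y, 4 = 2*lambda*z
So x:5 = y:6 = z:4, i.e. x = 5t, y = 6t, z = 4t
Constraint: t^2*(5^2 + 6^2 + 4^2) = 308
  t^2 * 77 = 308  =>  t = sqrt(4)
Maximum = 5*5t + 6*6t + 4*4t = 77*sqrt(4) = 154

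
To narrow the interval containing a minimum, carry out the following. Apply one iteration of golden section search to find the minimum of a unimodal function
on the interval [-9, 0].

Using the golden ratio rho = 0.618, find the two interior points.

Golden section search on [-9, 0].
Golden ratio rho = 0.618 (approx).
Interior points:
  x_1 = -9 + (1-0.618)*9 = -5.5620
  x_2 = -9 + 0.618*9 = -3.4380
Compare f(x_1) and f(x_2) to determine which subinterval to keep.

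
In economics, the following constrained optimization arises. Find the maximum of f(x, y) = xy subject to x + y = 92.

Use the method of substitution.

Substitute y = 92 - x into f(x,y) = xy:
g(x) = x(92 - x) = 92x - x^2
g'(x) = 92 - 2x = 0  =>  x = 46
y = 92 - 46 = 46
Maximum value = 46 * 46 = 2116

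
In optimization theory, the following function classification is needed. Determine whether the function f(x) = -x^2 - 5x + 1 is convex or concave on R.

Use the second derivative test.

f(x) = -x^2 - 5x + 1
f'(x) = -2x - 5
f''(x) = -2
Since f''(x) = -2 < 0 for all x, f is concave on R.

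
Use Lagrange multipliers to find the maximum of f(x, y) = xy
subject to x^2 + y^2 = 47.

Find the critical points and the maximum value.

Lagrange conditions: y = 2*lambda*x and x = 2*lambda*y
If x = 0 then y = 0, violating the constraint, so x, y != 0.
Dividing: y/x = x/y => x^2 = y^2 => y = x or y = -x
Constraint: 2x^2 = 47 => x^2 = 47/2 => x = +/-sqrt(47/2)
Critical points: (sqrt(47/2), sqrt(47/2)), (-sqrt(47/2), -sqrt(47/2)), (sqrt(47/2), -sqrt(47/2)), (-sqrt(47/2), sqrt(47/2))
  y = x:  xy = x^2 = 47/2  at (sqrt(47/2), sqrt(47/2)) and (-sqrt(47/2), -sqrt(47/2))
  y = -x: xy = -x^2 = -47/2 at (sqrt(47/2), -sqrt(47/2)) and (-sqrt(47/2), sqrt(47/2))
Maximum xy = 47/2 at (sqrt(47/2), sqrt(47/2)) and (-sqrt(47/2), -sqrt(47/2))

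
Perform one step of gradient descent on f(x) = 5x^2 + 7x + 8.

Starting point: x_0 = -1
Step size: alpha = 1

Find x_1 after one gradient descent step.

f(x) = 5x^2 + 7x + 8
f'(x) = 10x + 7
f'(-1) = 10*-1 + (7) = -3
x_1 = x_0 - alpha * f'(x_0) = -1 - 1 * -3 = 2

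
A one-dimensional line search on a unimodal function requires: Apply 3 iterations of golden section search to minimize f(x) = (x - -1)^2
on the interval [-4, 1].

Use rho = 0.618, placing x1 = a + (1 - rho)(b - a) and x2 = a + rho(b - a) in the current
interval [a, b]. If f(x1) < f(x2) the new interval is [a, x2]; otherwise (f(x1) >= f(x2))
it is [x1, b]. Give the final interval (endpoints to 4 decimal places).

Golden section search for min of f(x) = (x - -1)^2 on [-4, 1].
Each step: x1 = a + (1 - rho)(b - a), x2 = a + rho(b - a); if f(x1) < f(x2) keep [a, x2], otherwise keep [x1, b].
Step 1: [-4.0000, 1.0000], x1=-2.0900 (f=1.1881), x2=-0.9100 (f=0.0081); f(x1) > f(x2) => keep [-2.0900, 1.0000]
Step 2: [-2.0900, 1.0000], x1=-0.9096 (f=0.0082), x2=-0.1804 (f=0.6718); f(x1) < f(x2) => keep [-2.0900, -0.1804]
Step 3: [-2.0900, -0.1804], x1=-1.3605 (f=0.1300), x2=-0.9099 (f=0.0081); f(x1) > f(x2) => keep [-1.3605, -0.1804]
Final interval: [-1.3605, -0.1804]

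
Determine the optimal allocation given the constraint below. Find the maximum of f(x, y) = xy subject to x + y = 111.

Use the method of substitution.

Substitute y = 111 - x into f(x,y) = xy:
g(x) = x(111 - x) = 111x - x^2
g'(x) = 111 - 2x = 0  =>  x = 111/2
y = 111 - 111/2 = 111/2
Maximum value = (111/2) * (111/2) = 12321/4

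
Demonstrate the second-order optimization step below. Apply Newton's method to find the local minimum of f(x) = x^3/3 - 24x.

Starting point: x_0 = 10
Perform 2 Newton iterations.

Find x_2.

f(x) = x^3/3 - 24x
f'(x) = x^2 - 24, f''(x) = 2x
Newton update: x_{n+1} = x_n - (x_n^2 - 24)/(2*x_n)
Step 1: x_0 = 10, f'=76, f''=20, x_1 = 31/5
Step 2: x_1 = 31/5, f'=361/25, f''=62/5, x_2 = 1561/310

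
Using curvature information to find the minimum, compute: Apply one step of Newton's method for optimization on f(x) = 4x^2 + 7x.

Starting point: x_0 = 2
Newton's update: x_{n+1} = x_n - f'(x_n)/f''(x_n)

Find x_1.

f(x) = 4x^2 + 7x
f'(x) = 8x + (7), f''(x) = 8
Newton step: x_1 = x_0 - f'(x_0)/f''(x_0)
f'(2) = 23
x_1 = 2 - 23/8 = -7/8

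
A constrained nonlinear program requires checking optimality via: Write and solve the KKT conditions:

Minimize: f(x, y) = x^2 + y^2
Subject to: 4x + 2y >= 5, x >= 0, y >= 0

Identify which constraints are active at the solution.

KKT conditions for min x^2 + y^2 s.t. 4x + 2y >= 5, x >= 0, y >= 0:
Stationarity: 2x = mu*4 + mu_x, 2y = mu*2 + mu_y, with mu, mu_x, mu_y >= 0
Complementary slackness: mu*(4x + 2y - 5) = 0, mu_x*x = 0, mu_y*y = 0
(0, 0) is infeasible (4*0 + 2*0 < 5), so if mu = 0 stationarity would force x = mu_x/2 >= 0, y = mu_y/2 >= 0 with mu_x*x = mu_y*y = 0, i.e. x = y = 0: contradiction. Hence mu > 0 and 4x + 2y = 5 is active.
Try x > 0, y > 0 (so mu_x = mu_y = 0): x = 4*mu/2, y = 2*mu/2
Substitute: 4*(4*mu/2) + 2*(2*mu/2) = 5
  mu*20/2 = 5 => mu = 1/2
x* = 1 > 0, y* = 1/2 > 0, consistent with mu_x = mu_y = 0.
f is convex and the constraints are linear, so this KKT point is the global minimum.
f* = 5/4
Active constraints: 4x + 2y >= 5 (holds with equality, mu = 1/2 > 0); x >= 0 and y >= 0 are inactive (mu_x = mu_y = 0).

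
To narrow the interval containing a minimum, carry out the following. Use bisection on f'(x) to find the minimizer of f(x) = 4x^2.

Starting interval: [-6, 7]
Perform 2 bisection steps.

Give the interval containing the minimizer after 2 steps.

Finding critical point of f(x) = 4x^2 using bisection on f'(x) = 8x + 0.
f'(x) = 0 when x = 0.
Starting interval: [-6, 7]
Step 1: mid = 1/2, f'(mid) = 4, new interval = [-6, 1/2]
Step 2: mid = -11/4, f'(mid) = -22, new interval = [-11/4, 1/2]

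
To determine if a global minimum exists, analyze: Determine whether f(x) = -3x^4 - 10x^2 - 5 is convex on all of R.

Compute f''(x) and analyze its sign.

f(x) = -3x^4 - 10x^2 - 5
f'(x) = -12x^3 + -20x
f''(x) = -36x^2 + -20
f''(x) = -36x^2 + -20 <= -20 < 0 for all x
Therefore, f is concave on R.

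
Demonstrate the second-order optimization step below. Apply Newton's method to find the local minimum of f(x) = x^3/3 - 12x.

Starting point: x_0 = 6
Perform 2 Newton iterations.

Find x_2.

f(x) = x^3/3 - 12x
f'(x) = x^2 - 12, f''(x) = 2x
Newton update: x_{n+1} = x_n - (x_n^2 - 12)/(2*x_n)
Step 1: x_0 = 6, f'=24, f''=12, x_1 = 4
Step 2: x_1 = 4, f'=4, f''=8, x_2 = 7/2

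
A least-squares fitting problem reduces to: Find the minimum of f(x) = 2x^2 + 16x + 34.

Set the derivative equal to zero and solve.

f(x) = 2x^2 + 16x + 34
f'(x) = 4x + (16) = 0
x = -16/4 = -4
f(-4) = 2
Since f''(x) = 4 > 0, this is a minimum.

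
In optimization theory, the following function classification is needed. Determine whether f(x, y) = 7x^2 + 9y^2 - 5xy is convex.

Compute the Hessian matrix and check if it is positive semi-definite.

f(x,y) = 7x^2 + 9y^2 - 5xy
Hessian H = [[14, -5], [-5, 18]]
trace(H) = 32, det(H) = 227
Eigenvalues: (32 +/- sqrt(116)) / 2 = 21.39, 10.61
Since both eigenvalues > 0, f is convex.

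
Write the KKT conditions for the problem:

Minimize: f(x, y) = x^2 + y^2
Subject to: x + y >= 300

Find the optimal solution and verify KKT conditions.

KKT conditions for min x^2 + y^2 s.t. x + y >= 300:
Stationarity: 2x = mu, 2y = mu
So x = y = mu/2.
Complementary slackness: mu*(x + y - 300) = 0
Primal feasibility: x + y >= 300; dual feasibility: mu >= 0
If mu = 0 then x = y = 0, but 0 + 0 < 300 is infeasible, so the constraint is active.
Constraint active: x + y = 2*(mu/2) = 300 => mu = 300
x = y = 150, f = 45000
Verify: stationarity 2*150 = 300 = mu; primal 150 + 150 = 300 >= 300; dual mu = 300 >= 0; complementary slackness 300*(300 - 300) = 0. All KKT conditions hold.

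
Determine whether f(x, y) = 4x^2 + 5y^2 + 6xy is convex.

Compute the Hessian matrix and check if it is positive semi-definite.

f(x,y) = 4x^2 + 5y^2 + 6xy
Hessian H = [[8, 6], [6, 10]]
trace(H) = 18, det(H) = 44
Eigenvalues: (18 +/- sqrt(148)) / 2 = 15.08, 2.917
Since both eigenvalues > 0, f is convex.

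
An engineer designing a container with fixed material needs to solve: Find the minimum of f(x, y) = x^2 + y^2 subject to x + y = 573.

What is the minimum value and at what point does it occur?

Substitute y = 573 - x into f(x,y) = x^2 + y^2:
g(x) = x^2 + (573 - x)^2 = 2x^2 - 1146x + 328329
g'(x) = 4x - 1146 = 0  =>  x = 573/2
y = 573 - 573/2 = 573/2
Minimum value = (573/2)^2 + (573/2)^2 = 328329/2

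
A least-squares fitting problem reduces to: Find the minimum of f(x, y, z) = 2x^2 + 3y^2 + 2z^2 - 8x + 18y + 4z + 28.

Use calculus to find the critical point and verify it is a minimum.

f(x,y,z) = 2x^2 + 3y^2 + 2z^2 - 8x + 18y + 4z + 28
df/dx = 4x + (-8) = 0 => x = 2
df/dy = 6y + (18) = 0 => y = -3
df/dz = 4z + (4) = 0 => z = -1
f(2,-3,-1) = 2*(2)^2 + 3*(-3)^2 + 2*(-1)^2 + -8*(2) + 18*(-3) + 4*(-1) + 28 = -9
Hessian is diagonal with entries 4, 6, 4 > 0, confirmed minimum.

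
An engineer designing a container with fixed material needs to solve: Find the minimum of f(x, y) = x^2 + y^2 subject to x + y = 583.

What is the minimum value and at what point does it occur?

Substitute y = 583 - x into f(x,y) = x^2 + y^2:
g(x) = x^2 + (583 - x)^2 = 2x^2 - 1166x + 339889
g'(x) = 4x - 1166 = 0  =>  x = 583/2
y = 583 - 583/2 = 583/2
Minimum value = (583/2)^2 + (583/2)^2 = 339889/2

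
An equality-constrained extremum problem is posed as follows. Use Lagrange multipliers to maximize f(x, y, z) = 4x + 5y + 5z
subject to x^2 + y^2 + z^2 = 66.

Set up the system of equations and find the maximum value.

Lagrange conditions: 4 = 2*lambda*x, 5 = 2*lambda*y, 5 = 2*lambda*z
So x:4 = y:5 = z:5, i.e. x = 4t, y = 5t, z = 5t
Constraint: t^2*(4^2 + 5^2 + 5^2) = 66
  t^2 * 66 = 66  =>  t = sqrt(1)
Maximum = 4*4t + 5*5t + 5*5t = 66*sqrt(1) = 66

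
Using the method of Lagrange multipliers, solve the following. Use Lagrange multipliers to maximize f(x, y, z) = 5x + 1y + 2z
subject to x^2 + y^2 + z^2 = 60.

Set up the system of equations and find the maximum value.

Lagrange conditions: 5 = 2*lambda*x, 1 = 2*lambda*y, 2 = 2*lambda*z
So x:5 = y:1 = z:2, i.e. x = 5t, y = 1t, z = 2t
Constraint: t^2*(5^2 + 1^2 + 2^2) = 60
  t^2 * 30 = 60  =>  t = sqrt(2)
Maximum = 5*5t + 1*1t + 2*2t = 30*sqrt(2) = sqrt(1800)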